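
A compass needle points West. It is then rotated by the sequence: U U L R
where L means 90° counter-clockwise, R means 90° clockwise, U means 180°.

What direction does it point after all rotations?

Answer: Final heading: West

Derivation:
Start: West
  U (U-turn (180°)) -> East
  U (U-turn (180°)) -> West
  L (left (90° counter-clockwise)) -> South
  R (right (90° clockwise)) -> West
Final: West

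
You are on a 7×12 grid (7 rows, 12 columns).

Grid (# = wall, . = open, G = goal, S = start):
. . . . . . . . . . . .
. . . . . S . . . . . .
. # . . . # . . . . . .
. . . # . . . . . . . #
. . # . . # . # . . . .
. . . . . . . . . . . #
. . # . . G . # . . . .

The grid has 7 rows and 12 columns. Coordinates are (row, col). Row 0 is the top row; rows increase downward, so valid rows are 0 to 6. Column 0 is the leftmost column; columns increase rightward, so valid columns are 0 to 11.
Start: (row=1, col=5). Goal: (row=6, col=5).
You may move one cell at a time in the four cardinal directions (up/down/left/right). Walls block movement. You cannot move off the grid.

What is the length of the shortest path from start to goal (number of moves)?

BFS from (row=1, col=5) until reaching (row=6, col=5):
  Distance 0: (row=1, col=5)
  Distance 1: (row=0, col=5), (row=1, col=4), (row=1, col=6)
  Distance 2: (row=0, col=4), (row=0, col=6), (row=1, col=3), (row=1, col=7), (row=2, col=4), (row=2, col=6)
  Distance 3: (row=0, col=3), (row=0, col=7), (row=1, col=2), (row=1, col=8), (row=2, col=3), (row=2, col=7), (row=3, col=4), (row=3, col=6)
  Distance 4: (row=0, col=2), (row=0, col=8), (row=1, col=1), (row=1, col=9), (row=2, col=2), (row=2, col=8), (row=3, col=5), (row=3, col=7), (row=4, col=4), (row=4, col=6)
  Distance 5: (row=0, col=1), (row=0, col=9), (row=1, col=0), (row=1, col=10), (row=2, col=9), (row=3, col=2), (row=3, col=8), (row=4, col=3), (row=5, col=4), (row=5, col=6)
  Distance 6: (row=0, col=0), (row=0, col=10), (row=1, col=11), (row=2, col=0), (row=2, col=10), (row=3, col=1), (row=3, col=9), (row=4, col=8), (row=5, col=3), (row=5, col=5), (row=5, col=7), (row=6, col=4), (row=6, col=6)
  Distance 7: (row=0, col=11), (row=2, col=11), (row=3, col=0), (row=3, col=10), (row=4, col=1), (row=4, col=9), (row=5, col=2), (row=5, col=8), (row=6, col=3), (row=6, col=5)  <- goal reached here
One shortest path (7 moves): (row=1, col=5) -> (row=1, col=6) -> (row=2, col=6) -> (row=3, col=6) -> (row=4, col=6) -> (row=5, col=6) -> (row=5, col=5) -> (row=6, col=5)

Answer: Shortest path length: 7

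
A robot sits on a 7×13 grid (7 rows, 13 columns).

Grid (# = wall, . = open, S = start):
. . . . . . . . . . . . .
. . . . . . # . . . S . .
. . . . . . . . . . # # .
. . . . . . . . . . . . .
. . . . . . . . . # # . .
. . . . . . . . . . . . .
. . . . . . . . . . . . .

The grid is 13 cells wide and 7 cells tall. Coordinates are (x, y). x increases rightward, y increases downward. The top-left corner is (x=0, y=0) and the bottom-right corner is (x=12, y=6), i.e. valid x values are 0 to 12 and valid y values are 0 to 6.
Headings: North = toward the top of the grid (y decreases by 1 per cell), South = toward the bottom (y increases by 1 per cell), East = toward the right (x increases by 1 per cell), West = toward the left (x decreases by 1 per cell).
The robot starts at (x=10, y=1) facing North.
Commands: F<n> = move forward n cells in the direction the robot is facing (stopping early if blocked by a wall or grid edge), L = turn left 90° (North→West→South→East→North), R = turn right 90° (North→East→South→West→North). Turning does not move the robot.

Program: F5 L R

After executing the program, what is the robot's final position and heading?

Start: (x=10, y=1), facing North
  F5: move forward 1/5 (blocked), now at (x=10, y=0)
  L: turn left, now facing West
  R: turn right, now facing North
Final: (x=10, y=0), facing North

Answer: Final position: (x=10, y=0), facing North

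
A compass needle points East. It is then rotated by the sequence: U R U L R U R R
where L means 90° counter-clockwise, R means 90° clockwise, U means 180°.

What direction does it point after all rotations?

Answer: Final heading: South

Derivation:
Start: East
  U (U-turn (180°)) -> West
  R (right (90° clockwise)) -> North
  U (U-turn (180°)) -> South
  L (left (90° counter-clockwise)) -> East
  R (right (90° clockwise)) -> South
  U (U-turn (180°)) -> North
  R (right (90° clockwise)) -> East
  R (right (90° clockwise)) -> South
Final: South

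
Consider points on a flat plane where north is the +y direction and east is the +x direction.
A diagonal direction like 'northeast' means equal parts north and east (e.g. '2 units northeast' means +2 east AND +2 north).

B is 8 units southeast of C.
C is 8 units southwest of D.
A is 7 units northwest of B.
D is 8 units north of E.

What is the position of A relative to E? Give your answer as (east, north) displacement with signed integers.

Answer: A is at (east=-7, north=-1) relative to E.

Derivation:
Place E at the origin (east=0, north=0).
  D is 8 units north of E: delta (east=+0, north=+8); D at (east=0, north=8).
  C is 8 units southwest of D: delta (east=-8, north=-8); C at (east=-8, north=0).
  B is 8 units southeast of C: delta (east=+8, north=-8); B at (east=0, north=-8).
  A is 7 units northwest of B: delta (east=-7, north=+7); A at (east=-7, north=-1).
Therefore A relative to E: (east=-7, north=-1).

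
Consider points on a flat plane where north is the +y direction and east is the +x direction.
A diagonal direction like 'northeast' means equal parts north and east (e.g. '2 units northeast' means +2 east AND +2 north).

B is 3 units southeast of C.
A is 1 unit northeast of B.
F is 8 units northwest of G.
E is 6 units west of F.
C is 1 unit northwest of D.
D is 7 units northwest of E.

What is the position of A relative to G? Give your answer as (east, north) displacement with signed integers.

Answer: A is at (east=-18, north=14) relative to G.

Derivation:
Place G at the origin (east=0, north=0).
  F is 8 units northwest of G: delta (east=-8, north=+8); F at (east=-8, north=8).
  E is 6 units west of F: delta (east=-6, north=+0); E at (east=-14, north=8).
  D is 7 units northwest of E: delta (east=-7, north=+7); D at (east=-21, north=15).
  C is 1 unit northwest of D: delta (east=-1, north=+1); C at (east=-22, north=16).
  B is 3 units southeast of C: delta (east=+3, north=-3); B at (east=-19, north=13).
  A is 1 unit northeast of B: delta (east=+1, north=+1); A at (east=-18, north=14).
Therefore A relative to G: (east=-18, north=14).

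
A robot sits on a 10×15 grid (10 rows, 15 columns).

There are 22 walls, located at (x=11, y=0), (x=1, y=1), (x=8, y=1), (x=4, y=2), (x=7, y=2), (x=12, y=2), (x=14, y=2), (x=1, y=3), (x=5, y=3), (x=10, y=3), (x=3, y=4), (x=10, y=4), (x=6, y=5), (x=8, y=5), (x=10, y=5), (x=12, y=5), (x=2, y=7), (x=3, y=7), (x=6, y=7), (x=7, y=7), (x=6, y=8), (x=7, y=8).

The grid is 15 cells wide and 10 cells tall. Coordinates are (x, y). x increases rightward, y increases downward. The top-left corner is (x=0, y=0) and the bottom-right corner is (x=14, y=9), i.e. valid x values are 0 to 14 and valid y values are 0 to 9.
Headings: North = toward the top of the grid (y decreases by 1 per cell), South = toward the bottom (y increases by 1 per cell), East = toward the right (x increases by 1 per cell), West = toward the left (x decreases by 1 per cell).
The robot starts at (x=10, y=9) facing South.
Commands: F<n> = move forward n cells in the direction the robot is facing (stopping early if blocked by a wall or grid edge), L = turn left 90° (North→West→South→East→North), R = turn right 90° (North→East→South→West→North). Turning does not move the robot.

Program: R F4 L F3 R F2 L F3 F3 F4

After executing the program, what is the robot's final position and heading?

Start: (x=10, y=9), facing South
  R: turn right, now facing West
  F4: move forward 4, now at (x=6, y=9)
  L: turn left, now facing South
  F3: move forward 0/3 (blocked), now at (x=6, y=9)
  R: turn right, now facing West
  F2: move forward 2, now at (x=4, y=9)
  L: turn left, now facing South
  F3: move forward 0/3 (blocked), now at (x=4, y=9)
  F3: move forward 0/3 (blocked), now at (x=4, y=9)
  F4: move forward 0/4 (blocked), now at (x=4, y=9)
Final: (x=4, y=9), facing South

Answer: Final position: (x=4, y=9), facing South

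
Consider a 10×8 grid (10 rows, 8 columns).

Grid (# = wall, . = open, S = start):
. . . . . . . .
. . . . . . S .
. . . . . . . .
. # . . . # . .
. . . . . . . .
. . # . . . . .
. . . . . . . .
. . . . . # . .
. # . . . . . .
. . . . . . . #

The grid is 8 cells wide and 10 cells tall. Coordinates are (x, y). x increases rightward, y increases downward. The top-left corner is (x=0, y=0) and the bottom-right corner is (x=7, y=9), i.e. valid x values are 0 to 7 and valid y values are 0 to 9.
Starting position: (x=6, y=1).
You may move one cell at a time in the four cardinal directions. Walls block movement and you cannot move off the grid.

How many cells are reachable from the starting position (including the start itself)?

BFS flood-fill from (x=6, y=1):
  Distance 0: (x=6, y=1)
  Distance 1: (x=6, y=0), (x=5, y=1), (x=7, y=1), (x=6, y=2)
  Distance 2: (x=5, y=0), (x=7, y=0), (x=4, y=1), (x=5, y=2), (x=7, y=2), (x=6, y=3)
  Distance 3: (x=4, y=0), (x=3, y=1), (x=4, y=2), (x=7, y=3), (x=6, y=4)
  Distance 4: (x=3, y=0), (x=2, y=1), (x=3, y=2), (x=4, y=3), (x=5, y=4), (x=7, y=4), (x=6, y=5)
  Distance 5: (x=2, y=0), (x=1, y=1), (x=2, y=2), (x=3, y=3), (x=4, y=4), (x=5, y=5), (x=7, y=5), (x=6, y=6)
  Distance 6: (x=1, y=0), (x=0, y=1), (x=1, y=2), (x=2, y=3), (x=3, y=4), (x=4, y=5), (x=5, y=6), (x=7, y=6), (x=6, y=7)
  Distance 7: (x=0, y=0), (x=0, y=2), (x=2, y=4), (x=3, y=5), (x=4, y=6), (x=7, y=7), (x=6, y=8)
  Distance 8: (x=0, y=3), (x=1, y=4), (x=3, y=6), (x=4, y=7), (x=5, y=8), (x=7, y=8), (x=6, y=9)
  Distance 9: (x=0, y=4), (x=1, y=5), (x=2, y=6), (x=3, y=7), (x=4, y=8), (x=5, y=9)
  Distance 10: (x=0, y=5), (x=1, y=6), (x=2, y=7), (x=3, y=8), (x=4, y=9)
  Distance 11: (x=0, y=6), (x=1, y=7), (x=2, y=8), (x=3, y=9)
  Distance 12: (x=0, y=7), (x=2, y=9)
  Distance 13: (x=0, y=8), (x=1, y=9)
  Distance 14: (x=0, y=9)
Total reachable: 74 (grid has 74 open cells total)

Answer: Reachable cells: 74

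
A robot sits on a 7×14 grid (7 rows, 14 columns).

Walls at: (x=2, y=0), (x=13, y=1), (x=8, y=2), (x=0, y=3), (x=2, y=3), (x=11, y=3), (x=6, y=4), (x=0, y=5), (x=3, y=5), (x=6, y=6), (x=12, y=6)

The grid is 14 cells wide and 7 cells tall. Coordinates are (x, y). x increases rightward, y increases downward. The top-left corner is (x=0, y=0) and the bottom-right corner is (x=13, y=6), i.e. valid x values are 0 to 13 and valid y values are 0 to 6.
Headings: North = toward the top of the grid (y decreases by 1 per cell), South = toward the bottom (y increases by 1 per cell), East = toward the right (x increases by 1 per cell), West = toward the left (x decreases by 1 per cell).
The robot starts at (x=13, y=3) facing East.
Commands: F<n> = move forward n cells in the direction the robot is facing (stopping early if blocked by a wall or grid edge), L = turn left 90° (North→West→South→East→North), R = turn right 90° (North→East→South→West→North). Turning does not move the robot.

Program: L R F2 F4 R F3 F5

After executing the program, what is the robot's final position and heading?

Answer: Final position: (x=13, y=6), facing South

Derivation:
Start: (x=13, y=3), facing East
  L: turn left, now facing North
  R: turn right, now facing East
  F2: move forward 0/2 (blocked), now at (x=13, y=3)
  F4: move forward 0/4 (blocked), now at (x=13, y=3)
  R: turn right, now facing South
  F3: move forward 3, now at (x=13, y=6)
  F5: move forward 0/5 (blocked), now at (x=13, y=6)
Final: (x=13, y=6), facing South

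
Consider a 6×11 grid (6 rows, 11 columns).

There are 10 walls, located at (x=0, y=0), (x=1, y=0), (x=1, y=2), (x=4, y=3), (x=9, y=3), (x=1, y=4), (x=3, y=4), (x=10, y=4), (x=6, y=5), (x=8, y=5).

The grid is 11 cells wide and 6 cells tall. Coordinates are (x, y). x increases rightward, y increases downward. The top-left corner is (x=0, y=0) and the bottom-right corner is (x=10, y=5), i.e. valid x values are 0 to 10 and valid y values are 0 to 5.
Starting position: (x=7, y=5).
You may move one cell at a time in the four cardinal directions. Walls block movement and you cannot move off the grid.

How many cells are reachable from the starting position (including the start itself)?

Answer: Reachable cells: 56

Derivation:
BFS flood-fill from (x=7, y=5):
  Distance 0: (x=7, y=5)
  Distance 1: (x=7, y=4)
  Distance 2: (x=7, y=3), (x=6, y=4), (x=8, y=4)
  Distance 3: (x=7, y=2), (x=6, y=3), (x=8, y=3), (x=5, y=4), (x=9, y=4)
  Distance 4: (x=7, y=1), (x=6, y=2), (x=8, y=2), (x=5, y=3), (x=4, y=4), (x=5, y=5), (x=9, y=5)
  Distance 5: (x=7, y=0), (x=6, y=1), (x=8, y=1), (x=5, y=2), (x=9, y=2), (x=4, y=5), (x=10, y=5)
  Distance 6: (x=6, y=0), (x=8, y=0), (x=5, y=1), (x=9, y=1), (x=4, y=2), (x=10, y=2), (x=3, y=5)
  Distance 7: (x=5, y=0), (x=9, y=0), (x=4, y=1), (x=10, y=1), (x=3, y=2), (x=10, y=3), (x=2, y=5)
  Distance 8: (x=4, y=0), (x=10, y=0), (x=3, y=1), (x=2, y=2), (x=3, y=3), (x=2, y=4), (x=1, y=5)
  Distance 9: (x=3, y=0), (x=2, y=1), (x=2, y=3), (x=0, y=5)
  Distance 10: (x=2, y=0), (x=1, y=1), (x=1, y=3), (x=0, y=4)
  Distance 11: (x=0, y=1), (x=0, y=3)
  Distance 12: (x=0, y=2)
Total reachable: 56 (grid has 56 open cells total)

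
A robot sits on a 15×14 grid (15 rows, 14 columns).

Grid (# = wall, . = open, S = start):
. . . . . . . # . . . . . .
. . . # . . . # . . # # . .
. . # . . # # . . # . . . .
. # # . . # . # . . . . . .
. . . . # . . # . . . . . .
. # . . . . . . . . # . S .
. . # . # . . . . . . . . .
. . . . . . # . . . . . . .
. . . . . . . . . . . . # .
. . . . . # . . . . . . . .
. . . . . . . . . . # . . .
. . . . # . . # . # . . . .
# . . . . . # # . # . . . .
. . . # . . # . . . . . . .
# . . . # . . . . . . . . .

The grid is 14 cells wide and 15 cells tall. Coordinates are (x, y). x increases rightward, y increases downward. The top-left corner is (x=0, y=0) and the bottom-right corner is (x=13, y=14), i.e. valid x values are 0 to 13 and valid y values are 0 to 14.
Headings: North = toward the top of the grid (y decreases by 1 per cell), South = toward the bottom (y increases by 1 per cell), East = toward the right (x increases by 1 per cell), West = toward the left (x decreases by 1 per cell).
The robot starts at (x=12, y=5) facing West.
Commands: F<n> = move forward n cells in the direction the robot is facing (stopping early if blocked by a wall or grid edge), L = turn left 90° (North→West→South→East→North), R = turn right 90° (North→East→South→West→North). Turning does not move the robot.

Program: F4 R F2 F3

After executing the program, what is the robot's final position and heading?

Start: (x=12, y=5), facing West
  F4: move forward 1/4 (blocked), now at (x=11, y=5)
  R: turn right, now facing North
  F2: move forward 2, now at (x=11, y=3)
  F3: move forward 1/3 (blocked), now at (x=11, y=2)
Final: (x=11, y=2), facing North

Answer: Final position: (x=11, y=2), facing North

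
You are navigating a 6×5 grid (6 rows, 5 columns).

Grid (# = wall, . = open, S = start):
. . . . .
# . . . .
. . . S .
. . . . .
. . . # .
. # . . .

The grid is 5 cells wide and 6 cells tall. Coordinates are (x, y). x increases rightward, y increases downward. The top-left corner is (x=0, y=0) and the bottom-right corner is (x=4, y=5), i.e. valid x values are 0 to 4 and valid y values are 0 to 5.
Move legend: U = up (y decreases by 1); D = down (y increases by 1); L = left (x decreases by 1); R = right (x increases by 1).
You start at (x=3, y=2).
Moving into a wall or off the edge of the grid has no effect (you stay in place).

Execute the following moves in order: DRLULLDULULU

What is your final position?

Answer: Final position: (x=0, y=2)

Derivation:
Start: (x=3, y=2)
  D (down): (x=3, y=2) -> (x=3, y=3)
  R (right): (x=3, y=3) -> (x=4, y=3)
  L (left): (x=4, y=3) -> (x=3, y=3)
  U (up): (x=3, y=3) -> (x=3, y=2)
  L (left): (x=3, y=2) -> (x=2, y=2)
  L (left): (x=2, y=2) -> (x=1, y=2)
  D (down): (x=1, y=2) -> (x=1, y=3)
  U (up): (x=1, y=3) -> (x=1, y=2)
  L (left): (x=1, y=2) -> (x=0, y=2)
  U (up): blocked, stay at (x=0, y=2)
  L (left): blocked, stay at (x=0, y=2)
  U (up): blocked, stay at (x=0, y=2)
Final: (x=0, y=2)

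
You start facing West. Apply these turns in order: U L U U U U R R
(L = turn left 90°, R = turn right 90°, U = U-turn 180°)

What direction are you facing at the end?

Start: West
  U (U-turn (180°)) -> East
  L (left (90° counter-clockwise)) -> North
  U (U-turn (180°)) -> South
  U (U-turn (180°)) -> North
  U (U-turn (180°)) -> South
  U (U-turn (180°)) -> North
  R (right (90° clockwise)) -> East
  R (right (90° clockwise)) -> South
Final: South

Answer: Final heading: South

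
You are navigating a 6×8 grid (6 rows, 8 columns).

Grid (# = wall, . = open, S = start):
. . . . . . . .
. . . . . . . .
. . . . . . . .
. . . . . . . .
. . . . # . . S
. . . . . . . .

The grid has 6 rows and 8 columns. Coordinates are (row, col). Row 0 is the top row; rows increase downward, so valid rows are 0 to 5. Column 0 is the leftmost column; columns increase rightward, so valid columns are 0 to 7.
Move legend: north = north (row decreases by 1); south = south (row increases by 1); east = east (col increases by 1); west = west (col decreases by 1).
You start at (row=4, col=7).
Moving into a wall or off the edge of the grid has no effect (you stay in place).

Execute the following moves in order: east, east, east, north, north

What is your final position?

Answer: Final position: (row=2, col=7)

Derivation:
Start: (row=4, col=7)
  [×3]east (east): blocked, stay at (row=4, col=7)
  north (north): (row=4, col=7) -> (row=3, col=7)
  north (north): (row=3, col=7) -> (row=2, col=7)
Final: (row=2, col=7)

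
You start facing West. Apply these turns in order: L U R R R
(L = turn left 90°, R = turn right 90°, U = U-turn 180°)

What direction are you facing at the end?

Start: West
  L (left (90° counter-clockwise)) -> South
  U (U-turn (180°)) -> North
  R (right (90° clockwise)) -> East
  R (right (90° clockwise)) -> South
  R (right (90° clockwise)) -> West
Final: West

Answer: Final heading: West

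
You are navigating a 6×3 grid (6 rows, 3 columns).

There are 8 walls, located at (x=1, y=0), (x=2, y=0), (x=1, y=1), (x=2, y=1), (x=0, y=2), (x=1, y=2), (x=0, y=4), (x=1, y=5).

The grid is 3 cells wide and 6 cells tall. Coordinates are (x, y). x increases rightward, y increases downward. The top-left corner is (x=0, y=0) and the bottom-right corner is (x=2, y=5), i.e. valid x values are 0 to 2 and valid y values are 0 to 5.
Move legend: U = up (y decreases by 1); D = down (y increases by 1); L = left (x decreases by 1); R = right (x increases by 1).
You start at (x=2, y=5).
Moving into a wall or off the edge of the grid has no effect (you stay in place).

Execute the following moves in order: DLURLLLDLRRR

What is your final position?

Answer: Final position: (x=2, y=4)

Derivation:
Start: (x=2, y=5)
  D (down): blocked, stay at (x=2, y=5)
  L (left): blocked, stay at (x=2, y=5)
  U (up): (x=2, y=5) -> (x=2, y=4)
  R (right): blocked, stay at (x=2, y=4)
  L (left): (x=2, y=4) -> (x=1, y=4)
  L (left): blocked, stay at (x=1, y=4)
  L (left): blocked, stay at (x=1, y=4)
  D (down): blocked, stay at (x=1, y=4)
  L (left): blocked, stay at (x=1, y=4)
  R (right): (x=1, y=4) -> (x=2, y=4)
  R (right): blocked, stay at (x=2, y=4)
  R (right): blocked, stay at (x=2, y=4)
Final: (x=2, y=4)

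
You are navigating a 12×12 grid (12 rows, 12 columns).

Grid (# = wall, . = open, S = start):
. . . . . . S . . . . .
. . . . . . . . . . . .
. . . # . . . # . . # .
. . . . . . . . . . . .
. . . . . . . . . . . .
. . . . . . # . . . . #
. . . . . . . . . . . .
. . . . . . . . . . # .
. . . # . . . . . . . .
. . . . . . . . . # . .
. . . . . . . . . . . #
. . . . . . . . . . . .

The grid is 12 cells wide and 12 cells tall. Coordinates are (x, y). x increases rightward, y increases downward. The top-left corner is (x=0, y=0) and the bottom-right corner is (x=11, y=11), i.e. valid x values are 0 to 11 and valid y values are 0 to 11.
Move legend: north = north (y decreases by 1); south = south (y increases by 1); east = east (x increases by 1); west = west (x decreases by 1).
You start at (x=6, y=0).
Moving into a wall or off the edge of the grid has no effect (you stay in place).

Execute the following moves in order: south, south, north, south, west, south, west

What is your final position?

Start: (x=6, y=0)
  south (south): (x=6, y=0) -> (x=6, y=1)
  south (south): (x=6, y=1) -> (x=6, y=2)
  north (north): (x=6, y=2) -> (x=6, y=1)
  south (south): (x=6, y=1) -> (x=6, y=2)
  west (west): (x=6, y=2) -> (x=5, y=2)
  south (south): (x=5, y=2) -> (x=5, y=3)
  west (west): (x=5, y=3) -> (x=4, y=3)
Final: (x=4, y=3)

Answer: Final position: (x=4, y=3)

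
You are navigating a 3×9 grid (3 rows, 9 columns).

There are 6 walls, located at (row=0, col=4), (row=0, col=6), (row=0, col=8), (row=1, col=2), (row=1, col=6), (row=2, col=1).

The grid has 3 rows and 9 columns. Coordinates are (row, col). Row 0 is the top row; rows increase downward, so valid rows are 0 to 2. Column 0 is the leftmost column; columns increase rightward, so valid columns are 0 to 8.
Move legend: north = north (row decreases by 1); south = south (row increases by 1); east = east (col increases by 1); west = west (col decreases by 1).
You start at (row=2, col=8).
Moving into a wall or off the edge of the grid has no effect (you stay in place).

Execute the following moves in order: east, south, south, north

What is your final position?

Start: (row=2, col=8)
  east (east): blocked, stay at (row=2, col=8)
  south (south): blocked, stay at (row=2, col=8)
  south (south): blocked, stay at (row=2, col=8)
  north (north): (row=2, col=8) -> (row=1, col=8)
Final: (row=1, col=8)

Answer: Final position: (row=1, col=8)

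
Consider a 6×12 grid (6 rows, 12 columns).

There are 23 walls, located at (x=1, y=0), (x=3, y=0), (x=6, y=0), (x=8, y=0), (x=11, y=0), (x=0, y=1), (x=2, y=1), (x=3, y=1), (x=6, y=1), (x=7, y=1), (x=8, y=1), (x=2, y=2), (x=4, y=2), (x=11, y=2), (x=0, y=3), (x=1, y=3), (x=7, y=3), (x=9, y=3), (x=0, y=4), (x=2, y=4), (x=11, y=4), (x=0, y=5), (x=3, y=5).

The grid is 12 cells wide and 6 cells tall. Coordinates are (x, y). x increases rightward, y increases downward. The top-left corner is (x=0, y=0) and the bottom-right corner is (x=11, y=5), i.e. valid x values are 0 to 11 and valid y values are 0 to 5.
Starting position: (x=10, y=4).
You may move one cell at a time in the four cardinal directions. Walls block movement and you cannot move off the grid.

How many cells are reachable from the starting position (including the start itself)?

Answer: Reachable cells: 40

Derivation:
BFS flood-fill from (x=10, y=4):
  Distance 0: (x=10, y=4)
  Distance 1: (x=10, y=3), (x=9, y=4), (x=10, y=5)
  Distance 2: (x=10, y=2), (x=11, y=3), (x=8, y=4), (x=9, y=5), (x=11, y=5)
  Distance 3: (x=10, y=1), (x=9, y=2), (x=8, y=3), (x=7, y=4), (x=8, y=5)
  Distance 4: (x=10, y=0), (x=9, y=1), (x=11, y=1), (x=8, y=2), (x=6, y=4), (x=7, y=5)
  Distance 5: (x=9, y=0), (x=7, y=2), (x=6, y=3), (x=5, y=4), (x=6, y=5)
  Distance 6: (x=6, y=2), (x=5, y=3), (x=4, y=4), (x=5, y=5)
  Distance 7: (x=5, y=2), (x=4, y=3), (x=3, y=4), (x=4, y=5)
  Distance 8: (x=5, y=1), (x=3, y=3)
  Distance 9: (x=5, y=0), (x=4, y=1), (x=3, y=2), (x=2, y=3)
  Distance 10: (x=4, y=0)
Total reachable: 40 (grid has 49 open cells total)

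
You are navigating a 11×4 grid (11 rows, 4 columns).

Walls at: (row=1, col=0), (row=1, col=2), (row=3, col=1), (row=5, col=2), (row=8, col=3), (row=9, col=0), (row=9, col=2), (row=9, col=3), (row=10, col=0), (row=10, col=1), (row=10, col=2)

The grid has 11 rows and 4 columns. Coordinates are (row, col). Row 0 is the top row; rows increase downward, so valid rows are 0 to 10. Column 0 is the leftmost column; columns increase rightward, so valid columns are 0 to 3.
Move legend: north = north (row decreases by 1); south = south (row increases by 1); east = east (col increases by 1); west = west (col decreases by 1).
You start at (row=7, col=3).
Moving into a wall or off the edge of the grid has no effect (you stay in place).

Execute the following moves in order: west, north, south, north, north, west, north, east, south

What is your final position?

Answer: Final position: (row=6, col=1)

Derivation:
Start: (row=7, col=3)
  west (west): (row=7, col=3) -> (row=7, col=2)
  north (north): (row=7, col=2) -> (row=6, col=2)
  south (south): (row=6, col=2) -> (row=7, col=2)
  north (north): (row=7, col=2) -> (row=6, col=2)
  north (north): blocked, stay at (row=6, col=2)
  west (west): (row=6, col=2) -> (row=6, col=1)
  north (north): (row=6, col=1) -> (row=5, col=1)
  east (east): blocked, stay at (row=5, col=1)
  south (south): (row=5, col=1) -> (row=6, col=1)
Final: (row=6, col=1)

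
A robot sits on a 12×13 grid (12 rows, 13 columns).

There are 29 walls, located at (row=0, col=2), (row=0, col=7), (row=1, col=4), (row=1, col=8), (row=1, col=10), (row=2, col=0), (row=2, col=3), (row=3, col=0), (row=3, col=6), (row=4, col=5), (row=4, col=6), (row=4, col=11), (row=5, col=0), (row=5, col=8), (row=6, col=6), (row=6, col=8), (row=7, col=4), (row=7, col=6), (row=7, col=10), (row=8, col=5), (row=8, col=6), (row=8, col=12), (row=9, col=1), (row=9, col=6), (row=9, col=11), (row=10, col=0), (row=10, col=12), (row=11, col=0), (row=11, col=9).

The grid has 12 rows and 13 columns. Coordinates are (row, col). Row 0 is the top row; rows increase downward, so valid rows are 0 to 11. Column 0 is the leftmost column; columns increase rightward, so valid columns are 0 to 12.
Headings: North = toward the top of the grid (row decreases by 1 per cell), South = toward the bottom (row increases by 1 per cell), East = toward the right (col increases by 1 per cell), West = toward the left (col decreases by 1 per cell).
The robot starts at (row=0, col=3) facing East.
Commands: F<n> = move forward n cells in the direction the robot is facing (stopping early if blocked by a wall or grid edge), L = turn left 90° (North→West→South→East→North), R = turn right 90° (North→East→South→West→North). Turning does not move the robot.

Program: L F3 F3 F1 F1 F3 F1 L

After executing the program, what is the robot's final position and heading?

Start: (row=0, col=3), facing East
  L: turn left, now facing North
  F3: move forward 0/3 (blocked), now at (row=0, col=3)
  F3: move forward 0/3 (blocked), now at (row=0, col=3)
  F1: move forward 0/1 (blocked), now at (row=0, col=3)
  F1: move forward 0/1 (blocked), now at (row=0, col=3)
  F3: move forward 0/3 (blocked), now at (row=0, col=3)
  F1: move forward 0/1 (blocked), now at (row=0, col=3)
  L: turn left, now facing West
Final: (row=0, col=3), facing West

Answer: Final position: (row=0, col=3), facing West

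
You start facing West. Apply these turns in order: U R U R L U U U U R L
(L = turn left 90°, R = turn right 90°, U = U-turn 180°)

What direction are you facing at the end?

Answer: Final heading: North

Derivation:
Start: West
  U (U-turn (180°)) -> East
  R (right (90° clockwise)) -> South
  U (U-turn (180°)) -> North
  R (right (90° clockwise)) -> East
  L (left (90° counter-clockwise)) -> North
  U (U-turn (180°)) -> South
  U (U-turn (180°)) -> North
  U (U-turn (180°)) -> South
  U (U-turn (180°)) -> North
  R (right (90° clockwise)) -> East
  L (left (90° counter-clockwise)) -> North
Final: North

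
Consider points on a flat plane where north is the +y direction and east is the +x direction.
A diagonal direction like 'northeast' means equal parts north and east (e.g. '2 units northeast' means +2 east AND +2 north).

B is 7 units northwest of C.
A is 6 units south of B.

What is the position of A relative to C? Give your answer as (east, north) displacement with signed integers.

Place C at the origin (east=0, north=0).
  B is 7 units northwest of C: delta (east=-7, north=+7); B at (east=-7, north=7).
  A is 6 units south of B: delta (east=+0, north=-6); A at (east=-7, north=1).
Therefore A relative to C: (east=-7, north=1).

Answer: A is at (east=-7, north=1) relative to C.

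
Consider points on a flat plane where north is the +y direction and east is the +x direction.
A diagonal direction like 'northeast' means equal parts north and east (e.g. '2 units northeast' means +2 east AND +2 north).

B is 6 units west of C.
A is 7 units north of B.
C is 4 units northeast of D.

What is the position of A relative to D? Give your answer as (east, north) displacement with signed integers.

Place D at the origin (east=0, north=0).
  C is 4 units northeast of D: delta (east=+4, north=+4); C at (east=4, north=4).
  B is 6 units west of C: delta (east=-6, north=+0); B at (east=-2, north=4).
  A is 7 units north of B: delta (east=+0, north=+7); A at (east=-2, north=11).
Therefore A relative to D: (east=-2, north=11).

Answer: A is at (east=-2, north=11) relative to D.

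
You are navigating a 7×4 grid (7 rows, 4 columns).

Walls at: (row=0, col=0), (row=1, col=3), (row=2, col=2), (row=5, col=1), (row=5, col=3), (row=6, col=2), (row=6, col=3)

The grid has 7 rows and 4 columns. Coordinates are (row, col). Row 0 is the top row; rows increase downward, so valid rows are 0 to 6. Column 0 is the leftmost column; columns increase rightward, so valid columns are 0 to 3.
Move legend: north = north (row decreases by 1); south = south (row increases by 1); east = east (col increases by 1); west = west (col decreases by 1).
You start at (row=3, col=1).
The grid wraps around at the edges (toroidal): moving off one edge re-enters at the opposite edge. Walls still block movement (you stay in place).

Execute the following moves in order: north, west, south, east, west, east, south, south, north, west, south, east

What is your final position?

Start: (row=3, col=1)
  north (north): (row=3, col=1) -> (row=2, col=1)
  west (west): (row=2, col=1) -> (row=2, col=0)
  south (south): (row=2, col=0) -> (row=3, col=0)
  east (east): (row=3, col=0) -> (row=3, col=1)
  west (west): (row=3, col=1) -> (row=3, col=0)
  east (east): (row=3, col=0) -> (row=3, col=1)
  south (south): (row=3, col=1) -> (row=4, col=1)
  south (south): blocked, stay at (row=4, col=1)
  north (north): (row=4, col=1) -> (row=3, col=1)
  west (west): (row=3, col=1) -> (row=3, col=0)
  south (south): (row=3, col=0) -> (row=4, col=0)
  east (east): (row=4, col=0) -> (row=4, col=1)
Final: (row=4, col=1)

Answer: Final position: (row=4, col=1)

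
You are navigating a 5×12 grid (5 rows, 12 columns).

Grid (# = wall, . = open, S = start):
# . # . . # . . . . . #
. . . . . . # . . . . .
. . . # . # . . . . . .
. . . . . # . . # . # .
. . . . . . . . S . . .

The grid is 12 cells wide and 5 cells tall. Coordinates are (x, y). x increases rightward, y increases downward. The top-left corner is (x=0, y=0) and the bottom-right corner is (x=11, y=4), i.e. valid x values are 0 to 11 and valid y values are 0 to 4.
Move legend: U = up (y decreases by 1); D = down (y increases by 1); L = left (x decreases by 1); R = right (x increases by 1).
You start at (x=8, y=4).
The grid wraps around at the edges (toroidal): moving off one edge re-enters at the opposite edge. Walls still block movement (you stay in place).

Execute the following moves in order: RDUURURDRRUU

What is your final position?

Answer: Final position: (x=0, y=1)

Derivation:
Start: (x=8, y=4)
  R (right): (x=8, y=4) -> (x=9, y=4)
  D (down): (x=9, y=4) -> (x=9, y=0)
  U (up): (x=9, y=0) -> (x=9, y=4)
  U (up): (x=9, y=4) -> (x=9, y=3)
  R (right): blocked, stay at (x=9, y=3)
  U (up): (x=9, y=3) -> (x=9, y=2)
  R (right): (x=9, y=2) -> (x=10, y=2)
  D (down): blocked, stay at (x=10, y=2)
  R (right): (x=10, y=2) -> (x=11, y=2)
  R (right): (x=11, y=2) -> (x=0, y=2)
  U (up): (x=0, y=2) -> (x=0, y=1)
  U (up): blocked, stay at (x=0, y=1)
Final: (x=0, y=1)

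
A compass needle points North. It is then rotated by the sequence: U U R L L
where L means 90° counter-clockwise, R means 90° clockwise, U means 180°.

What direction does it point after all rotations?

Answer: Final heading: West

Derivation:
Start: North
  U (U-turn (180°)) -> South
  U (U-turn (180°)) -> North
  R (right (90° clockwise)) -> East
  L (left (90° counter-clockwise)) -> North
  L (left (90° counter-clockwise)) -> West
Final: West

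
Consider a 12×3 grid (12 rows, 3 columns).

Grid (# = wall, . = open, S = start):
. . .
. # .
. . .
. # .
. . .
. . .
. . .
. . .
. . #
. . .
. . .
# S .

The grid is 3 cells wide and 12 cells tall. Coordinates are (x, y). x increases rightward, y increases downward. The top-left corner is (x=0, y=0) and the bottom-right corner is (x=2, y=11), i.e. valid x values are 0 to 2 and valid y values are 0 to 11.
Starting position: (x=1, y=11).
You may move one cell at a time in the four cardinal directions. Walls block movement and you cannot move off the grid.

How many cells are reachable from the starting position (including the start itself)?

BFS flood-fill from (x=1, y=11):
  Distance 0: (x=1, y=11)
  Distance 1: (x=1, y=10), (x=2, y=11)
  Distance 2: (x=1, y=9), (x=0, y=10), (x=2, y=10)
  Distance 3: (x=1, y=8), (x=0, y=9), (x=2, y=9)
  Distance 4: (x=1, y=7), (x=0, y=8)
  Distance 5: (x=1, y=6), (x=0, y=7), (x=2, y=7)
  Distance 6: (x=1, y=5), (x=0, y=6), (x=2, y=6)
  Distance 7: (x=1, y=4), (x=0, y=5), (x=2, y=5)
  Distance 8: (x=0, y=4), (x=2, y=4)
  Distance 9: (x=0, y=3), (x=2, y=3)
  Distance 10: (x=0, y=2), (x=2, y=2)
  Distance 11: (x=0, y=1), (x=2, y=1), (x=1, y=2)
  Distance 12: (x=0, y=0), (x=2, y=0)
  Distance 13: (x=1, y=0)
Total reachable: 32 (grid has 32 open cells total)

Answer: Reachable cells: 32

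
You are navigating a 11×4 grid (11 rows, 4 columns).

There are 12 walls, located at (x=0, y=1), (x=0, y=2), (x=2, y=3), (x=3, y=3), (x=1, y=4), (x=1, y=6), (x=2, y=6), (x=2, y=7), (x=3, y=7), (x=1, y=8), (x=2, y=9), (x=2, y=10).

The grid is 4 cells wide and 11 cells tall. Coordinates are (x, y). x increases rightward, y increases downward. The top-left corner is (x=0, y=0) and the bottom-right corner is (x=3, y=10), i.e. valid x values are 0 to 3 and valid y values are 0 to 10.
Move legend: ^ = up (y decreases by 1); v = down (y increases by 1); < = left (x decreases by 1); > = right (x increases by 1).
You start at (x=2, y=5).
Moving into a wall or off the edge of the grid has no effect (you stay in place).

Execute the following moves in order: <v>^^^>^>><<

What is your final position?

Answer: Final position: (x=2, y=4)

Derivation:
Start: (x=2, y=5)
  < (left): (x=2, y=5) -> (x=1, y=5)
  v (down): blocked, stay at (x=1, y=5)
  > (right): (x=1, y=5) -> (x=2, y=5)
  ^ (up): (x=2, y=5) -> (x=2, y=4)
  ^ (up): blocked, stay at (x=2, y=4)
  ^ (up): blocked, stay at (x=2, y=4)
  > (right): (x=2, y=4) -> (x=3, y=4)
  ^ (up): blocked, stay at (x=3, y=4)
  > (right): blocked, stay at (x=3, y=4)
  > (right): blocked, stay at (x=3, y=4)
  < (left): (x=3, y=4) -> (x=2, y=4)
  < (left): blocked, stay at (x=2, y=4)
Final: (x=2, y=4)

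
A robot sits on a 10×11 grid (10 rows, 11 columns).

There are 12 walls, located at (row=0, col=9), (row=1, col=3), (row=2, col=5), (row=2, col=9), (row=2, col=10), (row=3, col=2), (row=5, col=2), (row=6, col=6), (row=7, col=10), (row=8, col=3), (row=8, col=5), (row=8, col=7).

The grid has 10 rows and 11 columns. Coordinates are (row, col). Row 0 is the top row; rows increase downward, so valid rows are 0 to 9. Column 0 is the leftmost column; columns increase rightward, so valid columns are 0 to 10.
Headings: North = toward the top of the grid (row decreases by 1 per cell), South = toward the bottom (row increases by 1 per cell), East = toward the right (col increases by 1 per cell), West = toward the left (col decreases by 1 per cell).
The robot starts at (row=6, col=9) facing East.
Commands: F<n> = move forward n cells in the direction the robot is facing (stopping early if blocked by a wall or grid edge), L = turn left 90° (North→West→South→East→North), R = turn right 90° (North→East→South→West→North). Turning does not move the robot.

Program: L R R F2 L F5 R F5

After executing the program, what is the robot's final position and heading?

Answer: Final position: (row=9, col=10), facing South

Derivation:
Start: (row=6, col=9), facing East
  L: turn left, now facing North
  R: turn right, now facing East
  R: turn right, now facing South
  F2: move forward 2, now at (row=8, col=9)
  L: turn left, now facing East
  F5: move forward 1/5 (blocked), now at (row=8, col=10)
  R: turn right, now facing South
  F5: move forward 1/5 (blocked), now at (row=9, col=10)
Final: (row=9, col=10), facing South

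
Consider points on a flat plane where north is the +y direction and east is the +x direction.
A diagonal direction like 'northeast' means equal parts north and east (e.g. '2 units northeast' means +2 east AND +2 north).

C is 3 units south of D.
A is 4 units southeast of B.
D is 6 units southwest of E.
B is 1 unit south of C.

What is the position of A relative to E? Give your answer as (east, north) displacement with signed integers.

Place E at the origin (east=0, north=0).
  D is 6 units southwest of E: delta (east=-6, north=-6); D at (east=-6, north=-6).
  C is 3 units south of D: delta (east=+0, north=-3); C at (east=-6, north=-9).
  B is 1 unit south of C: delta (east=+0, north=-1); B at (east=-6, north=-10).
  A is 4 units southeast of B: delta (east=+4, north=-4); A at (east=-2, north=-14).
Therefore A relative to E: (east=-2, north=-14).

Answer: A is at (east=-2, north=-14) relative to E.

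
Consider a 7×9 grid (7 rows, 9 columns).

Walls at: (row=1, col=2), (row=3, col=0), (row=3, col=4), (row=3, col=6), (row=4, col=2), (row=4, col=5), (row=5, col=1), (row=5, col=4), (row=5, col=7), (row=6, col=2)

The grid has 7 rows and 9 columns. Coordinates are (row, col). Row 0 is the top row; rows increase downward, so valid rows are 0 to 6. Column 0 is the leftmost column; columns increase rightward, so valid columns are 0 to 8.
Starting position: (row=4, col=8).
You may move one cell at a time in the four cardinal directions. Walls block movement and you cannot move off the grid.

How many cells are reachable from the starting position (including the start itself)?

BFS flood-fill from (row=4, col=8):
  Distance 0: (row=4, col=8)
  Distance 1: (row=3, col=8), (row=4, col=7), (row=5, col=8)
  Distance 2: (row=2, col=8), (row=3, col=7), (row=4, col=6), (row=6, col=8)
  Distance 3: (row=1, col=8), (row=2, col=7), (row=5, col=6), (row=6, col=7)
  Distance 4: (row=0, col=8), (row=1, col=7), (row=2, col=6), (row=5, col=5), (row=6, col=6)
  Distance 5: (row=0, col=7), (row=1, col=6), (row=2, col=5), (row=6, col=5)
  Distance 6: (row=0, col=6), (row=1, col=5), (row=2, col=4), (row=3, col=5), (row=6, col=4)
  Distance 7: (row=0, col=5), (row=1, col=4), (row=2, col=3), (row=6, col=3)
  Distance 8: (row=0, col=4), (row=1, col=3), (row=2, col=2), (row=3, col=3), (row=5, col=3)
  Distance 9: (row=0, col=3), (row=2, col=1), (row=3, col=2), (row=4, col=3), (row=5, col=2)
  Distance 10: (row=0, col=2), (row=1, col=1), (row=2, col=0), (row=3, col=1), (row=4, col=4)
  Distance 11: (row=0, col=1), (row=1, col=0), (row=4, col=1)
  Distance 12: (row=0, col=0), (row=4, col=0)
  Distance 13: (row=5, col=0)
  Distance 14: (row=6, col=0)
  Distance 15: (row=6, col=1)
Total reachable: 53 (grid has 53 open cells total)

Answer: Reachable cells: 53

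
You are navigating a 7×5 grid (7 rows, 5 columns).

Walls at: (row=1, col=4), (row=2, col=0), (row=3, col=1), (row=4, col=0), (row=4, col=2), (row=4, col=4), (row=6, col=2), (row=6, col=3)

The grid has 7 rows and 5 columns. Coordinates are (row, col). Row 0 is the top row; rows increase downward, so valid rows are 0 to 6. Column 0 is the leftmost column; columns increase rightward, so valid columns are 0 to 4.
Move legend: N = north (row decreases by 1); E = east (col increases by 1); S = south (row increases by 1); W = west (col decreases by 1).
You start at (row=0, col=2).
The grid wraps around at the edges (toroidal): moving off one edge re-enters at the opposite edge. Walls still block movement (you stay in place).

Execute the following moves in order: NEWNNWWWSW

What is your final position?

Answer: Final position: (row=0, col=3)

Derivation:
Start: (row=0, col=2)
  N (north): blocked, stay at (row=0, col=2)
  E (east): (row=0, col=2) -> (row=0, col=3)
  W (west): (row=0, col=3) -> (row=0, col=2)
  N (north): blocked, stay at (row=0, col=2)
  N (north): blocked, stay at (row=0, col=2)
  W (west): (row=0, col=2) -> (row=0, col=1)
  W (west): (row=0, col=1) -> (row=0, col=0)
  W (west): (row=0, col=0) -> (row=0, col=4)
  S (south): blocked, stay at (row=0, col=4)
  W (west): (row=0, col=4) -> (row=0, col=3)
Final: (row=0, col=3)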